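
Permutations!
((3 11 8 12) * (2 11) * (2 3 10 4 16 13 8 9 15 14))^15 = ((2 11 9 15 14)(4 16 13 8 12 10))^15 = (4 8)(10 13)(12 16)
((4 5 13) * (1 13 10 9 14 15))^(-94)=(1 4 10 14)(5 9 15 13)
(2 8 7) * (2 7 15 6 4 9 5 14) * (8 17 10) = (2 17 10 8 15 6 4 9 5 14) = [0, 1, 17, 3, 9, 14, 4, 7, 15, 5, 8, 11, 12, 13, 2, 6, 16, 10]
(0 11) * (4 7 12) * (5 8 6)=(0 11)(4 7 12)(5 8 6)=[11, 1, 2, 3, 7, 8, 5, 12, 6, 9, 10, 0, 4]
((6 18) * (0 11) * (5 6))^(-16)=((0 11)(5 6 18))^(-16)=(5 18 6)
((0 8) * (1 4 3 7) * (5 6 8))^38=((0 5 6 8)(1 4 3 7))^38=(0 6)(1 3)(4 7)(5 8)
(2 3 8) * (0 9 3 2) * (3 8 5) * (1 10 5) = (0 9 8)(1 10 5 3) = [9, 10, 2, 1, 4, 3, 6, 7, 0, 8, 5]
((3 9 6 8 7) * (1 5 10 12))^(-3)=((1 5 10 12)(3 9 6 8 7))^(-3)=(1 5 10 12)(3 6 7 9 8)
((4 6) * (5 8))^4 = (8)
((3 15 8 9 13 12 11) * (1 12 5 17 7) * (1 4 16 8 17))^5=(1 17 9 11 4 5 15 8 12 7 13 3 16)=((1 12 11 3 15 17 7 4 16 8 9 13 5))^5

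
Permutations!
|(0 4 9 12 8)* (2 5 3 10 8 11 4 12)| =10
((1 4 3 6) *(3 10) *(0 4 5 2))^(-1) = (0 2 5 1 6 3 10 4)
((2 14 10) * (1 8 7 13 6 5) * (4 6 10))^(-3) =(1 4 10 8 6 2 7 5 14 13)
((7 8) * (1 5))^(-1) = ((1 5)(7 8))^(-1) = (1 5)(7 8)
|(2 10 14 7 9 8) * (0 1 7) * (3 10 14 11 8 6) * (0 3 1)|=|(1 7 9 6)(2 14 3 10 11 8)|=12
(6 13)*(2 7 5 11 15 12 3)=[0, 1, 7, 2, 4, 11, 13, 5, 8, 9, 10, 15, 3, 6, 14, 12]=(2 7 5 11 15 12 3)(6 13)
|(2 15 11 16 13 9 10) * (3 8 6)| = |(2 15 11 16 13 9 10)(3 8 6)| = 21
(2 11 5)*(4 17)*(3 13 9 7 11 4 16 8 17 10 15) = [0, 1, 4, 13, 10, 2, 6, 11, 17, 7, 15, 5, 12, 9, 14, 3, 8, 16] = (2 4 10 15 3 13 9 7 11 5)(8 17 16)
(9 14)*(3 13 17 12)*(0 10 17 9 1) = (0 10 17 12 3 13 9 14 1) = [10, 0, 2, 13, 4, 5, 6, 7, 8, 14, 17, 11, 3, 9, 1, 15, 16, 12]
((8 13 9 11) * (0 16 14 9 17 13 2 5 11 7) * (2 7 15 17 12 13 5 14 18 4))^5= (0 14 11 18 15 7 2 5 16 9 8 4 17)(12 13)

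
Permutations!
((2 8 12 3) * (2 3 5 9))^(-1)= ((2 8 12 5 9))^(-1)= (2 9 5 12 8)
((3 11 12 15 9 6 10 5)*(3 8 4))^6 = ((3 11 12 15 9 6 10 5 8 4))^6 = (3 10 12 8 9)(4 6 11 5 15)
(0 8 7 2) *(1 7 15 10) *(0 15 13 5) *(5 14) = [8, 7, 15, 3, 4, 0, 6, 2, 13, 9, 1, 11, 12, 14, 5, 10] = (0 8 13 14 5)(1 7 2 15 10)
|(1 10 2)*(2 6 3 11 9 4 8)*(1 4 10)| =15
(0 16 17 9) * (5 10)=(0 16 17 9)(5 10)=[16, 1, 2, 3, 4, 10, 6, 7, 8, 0, 5, 11, 12, 13, 14, 15, 17, 9]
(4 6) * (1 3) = (1 3)(4 6) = [0, 3, 2, 1, 6, 5, 4]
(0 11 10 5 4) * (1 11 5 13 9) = [5, 11, 2, 3, 0, 4, 6, 7, 8, 1, 13, 10, 12, 9] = (0 5 4)(1 11 10 13 9)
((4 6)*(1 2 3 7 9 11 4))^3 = (1 7 4 2 9 6 3 11)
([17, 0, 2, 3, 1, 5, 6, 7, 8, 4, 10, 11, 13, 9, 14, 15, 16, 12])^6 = (0 1 4 9 13 12 17)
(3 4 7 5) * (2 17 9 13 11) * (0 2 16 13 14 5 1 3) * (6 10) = (0 2 17 9 14 5)(1 3 4 7)(6 10)(11 16 13) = [2, 3, 17, 4, 7, 0, 10, 1, 8, 14, 6, 16, 12, 11, 5, 15, 13, 9]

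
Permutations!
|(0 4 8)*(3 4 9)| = |(0 9 3 4 8)| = 5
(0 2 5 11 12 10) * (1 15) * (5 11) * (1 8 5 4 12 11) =[2, 15, 1, 3, 12, 4, 6, 7, 5, 9, 0, 11, 10, 13, 14, 8] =(0 2 1 15 8 5 4 12 10)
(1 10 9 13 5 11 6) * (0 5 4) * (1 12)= (0 5 11 6 12 1 10 9 13 4)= [5, 10, 2, 3, 0, 11, 12, 7, 8, 13, 9, 6, 1, 4]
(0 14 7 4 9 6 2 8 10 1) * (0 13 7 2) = (0 14 2 8 10 1 13 7 4 9 6) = [14, 13, 8, 3, 9, 5, 0, 4, 10, 6, 1, 11, 12, 7, 2]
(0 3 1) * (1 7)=(0 3 7 1)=[3, 0, 2, 7, 4, 5, 6, 1]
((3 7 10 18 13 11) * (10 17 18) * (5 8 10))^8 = (3 17 13)(5 10 8)(7 18 11)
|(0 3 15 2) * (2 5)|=5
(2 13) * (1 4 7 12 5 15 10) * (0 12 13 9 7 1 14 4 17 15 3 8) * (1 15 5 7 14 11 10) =(0 12 7 13 2 9 14 4 15 1 17 5 3 8)(10 11) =[12, 17, 9, 8, 15, 3, 6, 13, 0, 14, 11, 10, 7, 2, 4, 1, 16, 5]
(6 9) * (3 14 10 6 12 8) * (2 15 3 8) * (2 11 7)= (2 15 3 14 10 6 9 12 11 7)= [0, 1, 15, 14, 4, 5, 9, 2, 8, 12, 6, 7, 11, 13, 10, 3]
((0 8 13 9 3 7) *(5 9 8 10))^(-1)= ((0 10 5 9 3 7)(8 13))^(-1)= (0 7 3 9 5 10)(8 13)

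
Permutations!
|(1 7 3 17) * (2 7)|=|(1 2 7 3 17)|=5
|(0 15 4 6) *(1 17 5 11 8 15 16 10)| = |(0 16 10 1 17 5 11 8 15 4 6)| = 11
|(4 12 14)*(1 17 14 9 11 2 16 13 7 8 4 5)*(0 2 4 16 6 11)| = 28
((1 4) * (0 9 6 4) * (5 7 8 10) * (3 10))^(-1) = ((0 9 6 4 1)(3 10 5 7 8))^(-1) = (0 1 4 6 9)(3 8 7 5 10)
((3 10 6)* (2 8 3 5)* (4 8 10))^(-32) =((2 10 6 5)(3 4 8))^(-32) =(10)(3 4 8)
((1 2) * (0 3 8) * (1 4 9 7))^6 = ((0 3 8)(1 2 4 9 7))^6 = (1 2 4 9 7)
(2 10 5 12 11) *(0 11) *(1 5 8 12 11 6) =(0 6 1 5 11 2 10 8 12) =[6, 5, 10, 3, 4, 11, 1, 7, 12, 9, 8, 2, 0]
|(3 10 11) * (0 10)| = |(0 10 11 3)| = 4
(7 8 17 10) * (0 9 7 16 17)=(0 9 7 8)(10 16 17)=[9, 1, 2, 3, 4, 5, 6, 8, 0, 7, 16, 11, 12, 13, 14, 15, 17, 10]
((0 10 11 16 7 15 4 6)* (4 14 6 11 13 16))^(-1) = (0 6 14 15 7 16 13 10)(4 11)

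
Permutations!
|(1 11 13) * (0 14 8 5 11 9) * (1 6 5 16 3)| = 28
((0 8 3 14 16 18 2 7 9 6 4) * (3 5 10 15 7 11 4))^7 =((0 8 5 10 15 7 9 6 3 14 16 18 2 11 4))^7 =(0 6 4 9 11 7 2 15 18 10 16 5 14 8 3)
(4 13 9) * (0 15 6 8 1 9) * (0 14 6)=(0 15)(1 9 4 13 14 6 8)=[15, 9, 2, 3, 13, 5, 8, 7, 1, 4, 10, 11, 12, 14, 6, 0]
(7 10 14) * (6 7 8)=[0, 1, 2, 3, 4, 5, 7, 10, 6, 9, 14, 11, 12, 13, 8]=(6 7 10 14 8)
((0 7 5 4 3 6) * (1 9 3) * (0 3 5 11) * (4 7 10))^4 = (0 9)(1 11)(4 7)(5 10)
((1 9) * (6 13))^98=((1 9)(6 13))^98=(13)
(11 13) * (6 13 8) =(6 13 11 8) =[0, 1, 2, 3, 4, 5, 13, 7, 6, 9, 10, 8, 12, 11]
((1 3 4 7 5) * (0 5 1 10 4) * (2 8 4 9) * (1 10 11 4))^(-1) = ((0 5 11 4 7 10 9 2 8 1 3))^(-1) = (0 3 1 8 2 9 10 7 4 11 5)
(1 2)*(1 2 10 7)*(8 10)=[0, 8, 2, 3, 4, 5, 6, 1, 10, 9, 7]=(1 8 10 7)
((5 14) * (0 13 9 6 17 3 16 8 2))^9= ((0 13 9 6 17 3 16 8 2)(5 14))^9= (17)(5 14)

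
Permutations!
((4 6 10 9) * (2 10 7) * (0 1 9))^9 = (0 1 9 4 6 7 2 10)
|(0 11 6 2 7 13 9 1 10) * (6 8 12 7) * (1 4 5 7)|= |(0 11 8 12 1 10)(2 6)(4 5 7 13 9)|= 30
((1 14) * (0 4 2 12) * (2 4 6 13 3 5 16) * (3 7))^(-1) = ((0 6 13 7 3 5 16 2 12)(1 14))^(-1) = (0 12 2 16 5 3 7 13 6)(1 14)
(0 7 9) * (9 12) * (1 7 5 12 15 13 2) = (0 5 12 9)(1 7 15 13 2) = [5, 7, 1, 3, 4, 12, 6, 15, 8, 0, 10, 11, 9, 2, 14, 13]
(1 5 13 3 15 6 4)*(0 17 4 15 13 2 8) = (0 17 4 1 5 2 8)(3 13)(6 15) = [17, 5, 8, 13, 1, 2, 15, 7, 0, 9, 10, 11, 12, 3, 14, 6, 16, 4]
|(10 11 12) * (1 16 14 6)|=|(1 16 14 6)(10 11 12)|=12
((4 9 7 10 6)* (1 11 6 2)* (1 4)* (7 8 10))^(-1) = (1 6 11)(2 10 8 9 4)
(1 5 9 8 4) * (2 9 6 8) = (1 5 6 8 4)(2 9) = [0, 5, 9, 3, 1, 6, 8, 7, 4, 2]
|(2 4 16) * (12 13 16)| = 5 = |(2 4 12 13 16)|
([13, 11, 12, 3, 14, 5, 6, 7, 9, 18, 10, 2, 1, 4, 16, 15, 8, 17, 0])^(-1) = [18, 12, 11, 3, 13, 5, 6, 7, 16, 8, 10, 1, 2, 0, 4, 15, 14, 17, 9]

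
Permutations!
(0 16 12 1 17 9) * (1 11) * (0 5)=[16, 17, 2, 3, 4, 0, 6, 7, 8, 5, 10, 1, 11, 13, 14, 15, 12, 9]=(0 16 12 11 1 17 9 5)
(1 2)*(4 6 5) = (1 2)(4 6 5) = [0, 2, 1, 3, 6, 4, 5]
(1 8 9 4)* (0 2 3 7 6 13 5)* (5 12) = (0 2 3 7 6 13 12 5)(1 8 9 4) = [2, 8, 3, 7, 1, 0, 13, 6, 9, 4, 10, 11, 5, 12]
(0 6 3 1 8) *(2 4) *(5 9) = [6, 8, 4, 1, 2, 9, 3, 7, 0, 5] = (0 6 3 1 8)(2 4)(5 9)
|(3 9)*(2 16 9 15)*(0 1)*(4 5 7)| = 30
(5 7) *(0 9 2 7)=(0 9 2 7 5)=[9, 1, 7, 3, 4, 0, 6, 5, 8, 2]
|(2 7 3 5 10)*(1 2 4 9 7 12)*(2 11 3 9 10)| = 6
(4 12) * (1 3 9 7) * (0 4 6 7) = (0 4 12 6 7 1 3 9) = [4, 3, 2, 9, 12, 5, 7, 1, 8, 0, 10, 11, 6]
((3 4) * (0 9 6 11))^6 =((0 9 6 11)(3 4))^6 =(0 6)(9 11)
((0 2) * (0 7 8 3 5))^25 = ((0 2 7 8 3 5))^25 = (0 2 7 8 3 5)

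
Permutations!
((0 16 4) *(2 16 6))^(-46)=(0 4 16 2 6)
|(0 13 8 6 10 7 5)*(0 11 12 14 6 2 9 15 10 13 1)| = 12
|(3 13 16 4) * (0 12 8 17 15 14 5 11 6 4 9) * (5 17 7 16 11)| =|(0 12 8 7 16 9)(3 13 11 6 4)(14 17 15)| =30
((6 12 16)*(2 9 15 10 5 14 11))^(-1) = ((2 9 15 10 5 14 11)(6 12 16))^(-1) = (2 11 14 5 10 15 9)(6 16 12)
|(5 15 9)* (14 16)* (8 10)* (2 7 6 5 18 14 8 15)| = |(2 7 6 5)(8 10 15 9 18 14 16)| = 28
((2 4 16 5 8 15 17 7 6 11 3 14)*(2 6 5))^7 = (2 4 16)(3 11 6 14)(5 15 7 8 17) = ((2 4 16)(3 14 6 11)(5 8 15 17 7))^7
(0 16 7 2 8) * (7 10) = (0 16 10 7 2 8) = [16, 1, 8, 3, 4, 5, 6, 2, 0, 9, 7, 11, 12, 13, 14, 15, 10]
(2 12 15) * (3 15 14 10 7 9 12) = (2 3 15)(7 9 12 14 10) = [0, 1, 3, 15, 4, 5, 6, 9, 8, 12, 7, 11, 14, 13, 10, 2]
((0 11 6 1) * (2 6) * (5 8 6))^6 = ((0 11 2 5 8 6 1))^6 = (0 1 6 8 5 2 11)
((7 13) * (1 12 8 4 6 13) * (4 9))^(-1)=(1 7 13 6 4 9 8 12)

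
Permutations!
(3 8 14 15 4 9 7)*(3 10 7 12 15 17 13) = (3 8 14 17 13)(4 9 12 15)(7 10) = [0, 1, 2, 8, 9, 5, 6, 10, 14, 12, 7, 11, 15, 3, 17, 4, 16, 13]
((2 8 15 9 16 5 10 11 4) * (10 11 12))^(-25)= (2 4 11 5 16 9 15 8)(10 12)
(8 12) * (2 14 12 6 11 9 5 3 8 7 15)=[0, 1, 14, 8, 4, 3, 11, 15, 6, 5, 10, 9, 7, 13, 12, 2]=(2 14 12 7 15)(3 8 6 11 9 5)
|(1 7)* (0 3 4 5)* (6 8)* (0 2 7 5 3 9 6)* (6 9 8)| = 4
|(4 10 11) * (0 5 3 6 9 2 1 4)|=|(0 5 3 6 9 2 1 4 10 11)|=10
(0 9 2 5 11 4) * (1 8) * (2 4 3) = (0 9 4)(1 8)(2 5 11 3) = [9, 8, 5, 2, 0, 11, 6, 7, 1, 4, 10, 3]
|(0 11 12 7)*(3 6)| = |(0 11 12 7)(3 6)| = 4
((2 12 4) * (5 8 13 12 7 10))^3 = ((2 7 10 5 8 13 12 4))^3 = (2 5 12 7 8 4 10 13)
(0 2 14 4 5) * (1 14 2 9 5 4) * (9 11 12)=(0 11 12 9 5)(1 14)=[11, 14, 2, 3, 4, 0, 6, 7, 8, 5, 10, 12, 9, 13, 1]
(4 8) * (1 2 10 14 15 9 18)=(1 2 10 14 15 9 18)(4 8)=[0, 2, 10, 3, 8, 5, 6, 7, 4, 18, 14, 11, 12, 13, 15, 9, 16, 17, 1]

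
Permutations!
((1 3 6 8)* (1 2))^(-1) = (1 2 8 6 3)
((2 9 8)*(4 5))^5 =(2 8 9)(4 5)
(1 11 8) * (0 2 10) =[2, 11, 10, 3, 4, 5, 6, 7, 1, 9, 0, 8] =(0 2 10)(1 11 8)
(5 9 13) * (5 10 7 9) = (7 9 13 10) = [0, 1, 2, 3, 4, 5, 6, 9, 8, 13, 7, 11, 12, 10]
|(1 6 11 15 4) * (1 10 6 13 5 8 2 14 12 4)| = |(1 13 5 8 2 14 12 4 10 6 11 15)| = 12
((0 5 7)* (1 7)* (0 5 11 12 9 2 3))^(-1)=(0 3 2 9 12 11)(1 5 7)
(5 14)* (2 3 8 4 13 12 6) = [0, 1, 3, 8, 13, 14, 2, 7, 4, 9, 10, 11, 6, 12, 5] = (2 3 8 4 13 12 6)(5 14)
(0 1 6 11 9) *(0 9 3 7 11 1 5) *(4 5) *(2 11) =(0 4 5)(1 6)(2 11 3 7) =[4, 6, 11, 7, 5, 0, 1, 2, 8, 9, 10, 3]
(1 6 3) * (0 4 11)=(0 4 11)(1 6 3)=[4, 6, 2, 1, 11, 5, 3, 7, 8, 9, 10, 0]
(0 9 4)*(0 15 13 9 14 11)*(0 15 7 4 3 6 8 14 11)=(0 11 15 13 9 3 6 8 14)(4 7)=[11, 1, 2, 6, 7, 5, 8, 4, 14, 3, 10, 15, 12, 9, 0, 13]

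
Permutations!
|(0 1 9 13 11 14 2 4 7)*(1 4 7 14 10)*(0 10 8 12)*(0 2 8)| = |(0 4 14 8 12 2 7 10 1 9 13 11)| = 12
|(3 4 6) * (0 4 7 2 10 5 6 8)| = 6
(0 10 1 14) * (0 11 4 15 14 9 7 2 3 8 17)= (0 10 1 9 7 2 3 8 17)(4 15 14 11)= [10, 9, 3, 8, 15, 5, 6, 2, 17, 7, 1, 4, 12, 13, 11, 14, 16, 0]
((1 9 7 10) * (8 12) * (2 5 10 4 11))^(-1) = (1 10 5 2 11 4 7 9)(8 12)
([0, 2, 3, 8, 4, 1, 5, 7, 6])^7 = [0, 2, 3, 8, 4, 1, 5, 7, 6]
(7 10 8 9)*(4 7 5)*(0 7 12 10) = (0 7)(4 12 10 8 9 5) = [7, 1, 2, 3, 12, 4, 6, 0, 9, 5, 8, 11, 10]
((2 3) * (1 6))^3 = (1 6)(2 3)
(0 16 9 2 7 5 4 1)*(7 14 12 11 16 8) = [8, 0, 14, 3, 1, 4, 6, 5, 7, 2, 10, 16, 11, 13, 12, 15, 9] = (0 8 7 5 4 1)(2 14 12 11 16 9)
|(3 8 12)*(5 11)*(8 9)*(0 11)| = 12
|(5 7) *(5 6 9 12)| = |(5 7 6 9 12)| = 5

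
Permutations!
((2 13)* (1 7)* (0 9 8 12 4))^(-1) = ((0 9 8 12 4)(1 7)(2 13))^(-1) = (0 4 12 8 9)(1 7)(2 13)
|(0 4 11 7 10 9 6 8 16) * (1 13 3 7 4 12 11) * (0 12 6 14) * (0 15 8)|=|(0 6)(1 13 3 7 10 9 14 15 8 16 12 11 4)|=26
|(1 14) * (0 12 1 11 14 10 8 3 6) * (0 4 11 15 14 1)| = 14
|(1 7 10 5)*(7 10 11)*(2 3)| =6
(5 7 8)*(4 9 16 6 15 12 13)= (4 9 16 6 15 12 13)(5 7 8)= [0, 1, 2, 3, 9, 7, 15, 8, 5, 16, 10, 11, 13, 4, 14, 12, 6]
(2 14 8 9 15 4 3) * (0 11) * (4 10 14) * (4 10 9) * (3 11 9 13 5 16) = [9, 1, 10, 2, 11, 16, 6, 7, 4, 15, 14, 0, 12, 5, 8, 13, 3] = (0 9 15 13 5 16 3 2 10 14 8 4 11)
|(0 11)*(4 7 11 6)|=5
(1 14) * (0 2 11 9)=(0 2 11 9)(1 14)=[2, 14, 11, 3, 4, 5, 6, 7, 8, 0, 10, 9, 12, 13, 1]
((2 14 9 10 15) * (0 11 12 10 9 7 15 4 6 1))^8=((0 11 12 10 4 6 1)(2 14 7 15))^8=(15)(0 11 12 10 4 6 1)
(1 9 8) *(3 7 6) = (1 9 8)(3 7 6) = [0, 9, 2, 7, 4, 5, 3, 6, 1, 8]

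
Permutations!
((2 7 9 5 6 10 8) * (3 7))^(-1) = (2 8 10 6 5 9 7 3)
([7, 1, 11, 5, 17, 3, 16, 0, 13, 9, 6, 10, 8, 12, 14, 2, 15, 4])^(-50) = (17)(2 16 10)(6 11 15)(8 13 12)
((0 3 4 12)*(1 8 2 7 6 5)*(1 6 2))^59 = (0 12 4 3)(1 8)(2 7)(5 6)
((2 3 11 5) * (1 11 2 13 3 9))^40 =(1 2 13 11 9 3 5)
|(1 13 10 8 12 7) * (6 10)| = |(1 13 6 10 8 12 7)| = 7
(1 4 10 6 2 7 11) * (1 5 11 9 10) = [0, 4, 7, 3, 1, 11, 2, 9, 8, 10, 6, 5] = (1 4)(2 7 9 10 6)(5 11)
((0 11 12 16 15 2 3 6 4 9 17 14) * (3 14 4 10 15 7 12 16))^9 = (17)(0 2 10 3 7 11 14 15 6 12 16)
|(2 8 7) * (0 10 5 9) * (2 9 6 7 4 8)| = 6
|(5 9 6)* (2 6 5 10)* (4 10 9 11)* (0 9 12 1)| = 10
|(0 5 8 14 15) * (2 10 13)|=15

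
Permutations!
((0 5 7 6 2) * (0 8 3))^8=((0 5 7 6 2 8 3))^8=(0 5 7 6 2 8 3)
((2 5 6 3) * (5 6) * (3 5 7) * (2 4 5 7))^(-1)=(2 5 4 3 7 6)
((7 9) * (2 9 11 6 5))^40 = ((2 9 7 11 6 5))^40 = (2 6 7)(5 11 9)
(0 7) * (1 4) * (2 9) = [7, 4, 9, 3, 1, 5, 6, 0, 8, 2] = (0 7)(1 4)(2 9)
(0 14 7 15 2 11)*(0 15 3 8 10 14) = (2 11 15)(3 8 10 14 7) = [0, 1, 11, 8, 4, 5, 6, 3, 10, 9, 14, 15, 12, 13, 7, 2]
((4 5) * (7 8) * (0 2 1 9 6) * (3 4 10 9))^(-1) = ((0 2 1 3 4 5 10 9 6)(7 8))^(-1) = (0 6 9 10 5 4 3 1 2)(7 8)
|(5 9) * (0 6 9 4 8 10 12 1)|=9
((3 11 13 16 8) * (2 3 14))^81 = (2 16 3 8 11 14 13)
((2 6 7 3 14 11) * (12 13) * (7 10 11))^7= (2 11 10 6)(3 14 7)(12 13)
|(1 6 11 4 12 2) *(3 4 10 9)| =9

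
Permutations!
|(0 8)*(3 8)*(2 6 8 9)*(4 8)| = 7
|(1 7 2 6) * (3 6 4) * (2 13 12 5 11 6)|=21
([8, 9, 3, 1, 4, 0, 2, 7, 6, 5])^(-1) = (0 5 9 1 3 2 6 8)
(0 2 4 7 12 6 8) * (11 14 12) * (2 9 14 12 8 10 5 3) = (0 9 14 8)(2 4 7 11 12 6 10 5 3) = [9, 1, 4, 2, 7, 3, 10, 11, 0, 14, 5, 12, 6, 13, 8]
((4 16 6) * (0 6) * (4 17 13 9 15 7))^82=((0 6 17 13 9 15 7 4 16))^82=(0 6 17 13 9 15 7 4 16)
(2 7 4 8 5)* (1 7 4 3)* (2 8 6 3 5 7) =(1 2 4 6 3)(5 8 7) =[0, 2, 4, 1, 6, 8, 3, 5, 7]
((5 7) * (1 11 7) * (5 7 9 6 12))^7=(1 11 9 6 12 5)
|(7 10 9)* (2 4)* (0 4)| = |(0 4 2)(7 10 9)| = 3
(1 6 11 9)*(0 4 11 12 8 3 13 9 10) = [4, 6, 2, 13, 11, 5, 12, 7, 3, 1, 0, 10, 8, 9] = (0 4 11 10)(1 6 12 8 3 13 9)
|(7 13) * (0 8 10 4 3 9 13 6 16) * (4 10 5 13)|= 21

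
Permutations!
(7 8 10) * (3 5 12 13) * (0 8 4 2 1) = [8, 0, 1, 5, 2, 12, 6, 4, 10, 9, 7, 11, 13, 3] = (0 8 10 7 4 2 1)(3 5 12 13)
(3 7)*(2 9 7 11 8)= (2 9 7 3 11 8)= [0, 1, 9, 11, 4, 5, 6, 3, 2, 7, 10, 8]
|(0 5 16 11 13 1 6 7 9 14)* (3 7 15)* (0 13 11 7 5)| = 10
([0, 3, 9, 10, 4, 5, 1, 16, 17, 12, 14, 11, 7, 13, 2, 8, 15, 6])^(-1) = (1 6 17 8 15 16 7 12 9 2 14 10 3)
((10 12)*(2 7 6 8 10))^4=(2 10 6)(7 12 8)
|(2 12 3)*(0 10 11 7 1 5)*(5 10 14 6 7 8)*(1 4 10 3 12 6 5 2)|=|(0 14 5)(1 3)(2 6 7 4 10 11 8)|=42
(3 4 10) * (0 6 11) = [6, 1, 2, 4, 10, 5, 11, 7, 8, 9, 3, 0] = (0 6 11)(3 4 10)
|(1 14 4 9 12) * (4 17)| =6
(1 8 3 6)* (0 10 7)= (0 10 7)(1 8 3 6)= [10, 8, 2, 6, 4, 5, 1, 0, 3, 9, 7]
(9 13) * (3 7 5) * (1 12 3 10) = [0, 12, 2, 7, 4, 10, 6, 5, 8, 13, 1, 11, 3, 9] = (1 12 3 7 5 10)(9 13)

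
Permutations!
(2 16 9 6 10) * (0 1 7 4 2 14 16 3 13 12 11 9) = (0 1 7 4 2 3 13 12 11 9 6 10 14 16) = [1, 7, 3, 13, 2, 5, 10, 4, 8, 6, 14, 9, 11, 12, 16, 15, 0]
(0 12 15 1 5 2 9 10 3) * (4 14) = [12, 5, 9, 0, 14, 2, 6, 7, 8, 10, 3, 11, 15, 13, 4, 1] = (0 12 15 1 5 2 9 10 3)(4 14)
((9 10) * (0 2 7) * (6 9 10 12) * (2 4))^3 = (12)(0 7 2 4)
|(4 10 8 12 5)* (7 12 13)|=7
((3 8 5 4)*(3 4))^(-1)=(3 5 8)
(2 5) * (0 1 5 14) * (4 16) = (0 1 5 2 14)(4 16) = [1, 5, 14, 3, 16, 2, 6, 7, 8, 9, 10, 11, 12, 13, 0, 15, 4]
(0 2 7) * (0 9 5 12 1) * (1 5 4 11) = (0 2 7 9 4 11 1)(5 12) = [2, 0, 7, 3, 11, 12, 6, 9, 8, 4, 10, 1, 5]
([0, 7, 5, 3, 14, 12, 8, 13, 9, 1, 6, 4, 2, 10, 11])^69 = (14)(1 9 8 6 10 13 7)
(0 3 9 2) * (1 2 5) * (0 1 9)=(0 3)(1 2)(5 9)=[3, 2, 1, 0, 4, 9, 6, 7, 8, 5]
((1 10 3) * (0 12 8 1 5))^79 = (0 8 10 5 12 1 3)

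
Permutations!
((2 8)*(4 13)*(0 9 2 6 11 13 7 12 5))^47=((0 9 2 8 6 11 13 4 7 12 5))^47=(0 8 13 12 9 6 4 5 2 11 7)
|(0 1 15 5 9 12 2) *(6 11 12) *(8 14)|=18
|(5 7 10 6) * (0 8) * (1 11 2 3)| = |(0 8)(1 11 2 3)(5 7 10 6)| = 4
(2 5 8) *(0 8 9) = (0 8 2 5 9) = [8, 1, 5, 3, 4, 9, 6, 7, 2, 0]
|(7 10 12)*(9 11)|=6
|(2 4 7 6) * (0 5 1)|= 12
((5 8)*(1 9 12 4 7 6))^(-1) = ((1 9 12 4 7 6)(5 8))^(-1) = (1 6 7 4 12 9)(5 8)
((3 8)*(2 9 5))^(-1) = (2 5 9)(3 8)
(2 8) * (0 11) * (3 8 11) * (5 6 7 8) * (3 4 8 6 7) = (0 4 8 2 11)(3 5 7 6) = [4, 1, 11, 5, 8, 7, 3, 6, 2, 9, 10, 0]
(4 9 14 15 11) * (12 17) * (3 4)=(3 4 9 14 15 11)(12 17)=[0, 1, 2, 4, 9, 5, 6, 7, 8, 14, 10, 3, 17, 13, 15, 11, 16, 12]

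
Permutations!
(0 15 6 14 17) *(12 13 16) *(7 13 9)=(0 15 6 14 17)(7 13 16 12 9)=[15, 1, 2, 3, 4, 5, 14, 13, 8, 7, 10, 11, 9, 16, 17, 6, 12, 0]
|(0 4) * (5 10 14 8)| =|(0 4)(5 10 14 8)| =4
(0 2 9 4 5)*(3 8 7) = (0 2 9 4 5)(3 8 7) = [2, 1, 9, 8, 5, 0, 6, 3, 7, 4]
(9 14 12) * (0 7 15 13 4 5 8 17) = (0 7 15 13 4 5 8 17)(9 14 12) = [7, 1, 2, 3, 5, 8, 6, 15, 17, 14, 10, 11, 9, 4, 12, 13, 16, 0]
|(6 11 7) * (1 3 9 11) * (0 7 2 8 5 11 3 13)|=20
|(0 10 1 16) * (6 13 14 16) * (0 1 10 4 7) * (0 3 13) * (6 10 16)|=21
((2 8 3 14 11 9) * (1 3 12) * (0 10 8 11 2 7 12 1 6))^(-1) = ((0 10 8 1 3 14 2 11 9 7 12 6))^(-1) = (0 6 12 7 9 11 2 14 3 1 8 10)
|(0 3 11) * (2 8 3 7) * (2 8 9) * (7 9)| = 7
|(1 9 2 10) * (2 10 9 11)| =5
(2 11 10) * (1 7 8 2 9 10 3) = [0, 7, 11, 1, 4, 5, 6, 8, 2, 10, 9, 3] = (1 7 8 2 11 3)(9 10)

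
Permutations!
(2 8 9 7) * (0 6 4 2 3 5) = (0 6 4 2 8 9 7 3 5) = [6, 1, 8, 5, 2, 0, 4, 3, 9, 7]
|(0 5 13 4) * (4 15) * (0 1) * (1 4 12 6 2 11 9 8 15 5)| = 14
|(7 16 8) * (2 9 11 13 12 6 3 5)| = |(2 9 11 13 12 6 3 5)(7 16 8)| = 24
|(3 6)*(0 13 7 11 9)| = 10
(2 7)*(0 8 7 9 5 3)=[8, 1, 9, 0, 4, 3, 6, 2, 7, 5]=(0 8 7 2 9 5 3)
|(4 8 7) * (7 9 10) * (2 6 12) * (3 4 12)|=9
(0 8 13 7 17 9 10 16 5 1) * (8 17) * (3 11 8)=[17, 0, 2, 11, 4, 1, 6, 3, 13, 10, 16, 8, 12, 7, 14, 15, 5, 9]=(0 17 9 10 16 5 1)(3 11 8 13 7)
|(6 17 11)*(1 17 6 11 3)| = |(1 17 3)| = 3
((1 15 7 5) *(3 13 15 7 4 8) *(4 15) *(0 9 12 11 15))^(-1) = ((0 9 12 11 15)(1 7 5)(3 13 4 8))^(-1) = (0 15 11 12 9)(1 5 7)(3 8 4 13)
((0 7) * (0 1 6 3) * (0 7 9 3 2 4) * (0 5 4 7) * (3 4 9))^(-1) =(0 3)(1 7 2 6)(4 9 5)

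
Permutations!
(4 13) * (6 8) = (4 13)(6 8) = [0, 1, 2, 3, 13, 5, 8, 7, 6, 9, 10, 11, 12, 4]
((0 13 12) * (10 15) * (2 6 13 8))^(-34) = (15)(0 2 13)(6 12 8)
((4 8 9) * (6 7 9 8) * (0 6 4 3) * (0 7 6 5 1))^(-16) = (0 1 5)(3 9 7)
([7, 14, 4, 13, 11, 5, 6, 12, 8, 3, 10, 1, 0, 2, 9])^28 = [7, 13, 14, 11, 9, 5, 6, 12, 8, 4, 10, 3, 0, 1, 2]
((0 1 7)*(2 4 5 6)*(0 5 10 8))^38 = ((0 1 7 5 6 2 4 10 8))^38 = (0 7 6 4 8 1 5 2 10)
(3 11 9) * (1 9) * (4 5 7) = [0, 9, 2, 11, 5, 7, 6, 4, 8, 3, 10, 1] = (1 9 3 11)(4 5 7)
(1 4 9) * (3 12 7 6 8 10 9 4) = (1 3 12 7 6 8 10 9) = [0, 3, 2, 12, 4, 5, 8, 6, 10, 1, 9, 11, 7]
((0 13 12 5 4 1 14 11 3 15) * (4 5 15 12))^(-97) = (0 4 14 3 15 13 1 11 12)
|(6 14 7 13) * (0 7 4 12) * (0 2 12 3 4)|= 10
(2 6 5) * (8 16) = (2 6 5)(8 16) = [0, 1, 6, 3, 4, 2, 5, 7, 16, 9, 10, 11, 12, 13, 14, 15, 8]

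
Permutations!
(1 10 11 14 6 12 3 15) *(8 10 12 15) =(1 12 3 8 10 11 14 6 15) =[0, 12, 2, 8, 4, 5, 15, 7, 10, 9, 11, 14, 3, 13, 6, 1]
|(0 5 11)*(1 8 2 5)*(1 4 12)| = |(0 4 12 1 8 2 5 11)| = 8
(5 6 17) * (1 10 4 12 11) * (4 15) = (1 10 15 4 12 11)(5 6 17) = [0, 10, 2, 3, 12, 6, 17, 7, 8, 9, 15, 1, 11, 13, 14, 4, 16, 5]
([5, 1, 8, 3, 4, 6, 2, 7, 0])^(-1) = (0 8 2 6 5)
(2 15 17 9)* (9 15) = (2 9)(15 17) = [0, 1, 9, 3, 4, 5, 6, 7, 8, 2, 10, 11, 12, 13, 14, 17, 16, 15]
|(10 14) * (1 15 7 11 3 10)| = |(1 15 7 11 3 10 14)| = 7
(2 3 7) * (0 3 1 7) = [3, 7, 1, 0, 4, 5, 6, 2] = (0 3)(1 7 2)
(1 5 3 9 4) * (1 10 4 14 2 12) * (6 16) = [0, 5, 12, 9, 10, 3, 16, 7, 8, 14, 4, 11, 1, 13, 2, 15, 6] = (1 5 3 9 14 2 12)(4 10)(6 16)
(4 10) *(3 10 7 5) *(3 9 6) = (3 10 4 7 5 9 6) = [0, 1, 2, 10, 7, 9, 3, 5, 8, 6, 4]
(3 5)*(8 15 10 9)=(3 5)(8 15 10 9)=[0, 1, 2, 5, 4, 3, 6, 7, 15, 8, 9, 11, 12, 13, 14, 10]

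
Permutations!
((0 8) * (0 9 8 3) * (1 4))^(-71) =(0 3)(1 4)(8 9)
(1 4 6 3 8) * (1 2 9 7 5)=(1 4 6 3 8 2 9 7 5)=[0, 4, 9, 8, 6, 1, 3, 5, 2, 7]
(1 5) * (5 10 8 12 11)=[0, 10, 2, 3, 4, 1, 6, 7, 12, 9, 8, 5, 11]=(1 10 8 12 11 5)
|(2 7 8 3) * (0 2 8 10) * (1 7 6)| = |(0 2 6 1 7 10)(3 8)| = 6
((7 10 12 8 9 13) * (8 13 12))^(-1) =(7 13 12 9 8 10)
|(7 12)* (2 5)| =|(2 5)(7 12)| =2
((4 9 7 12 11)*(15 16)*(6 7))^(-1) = (4 11 12 7 6 9)(15 16)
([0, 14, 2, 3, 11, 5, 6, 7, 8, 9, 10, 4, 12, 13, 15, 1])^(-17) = [0, 14, 2, 3, 11, 5, 6, 7, 8, 9, 10, 4, 12, 13, 15, 1]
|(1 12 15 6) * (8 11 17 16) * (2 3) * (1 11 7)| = 18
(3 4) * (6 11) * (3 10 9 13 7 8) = (3 4 10 9 13 7 8)(6 11) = [0, 1, 2, 4, 10, 5, 11, 8, 3, 13, 9, 6, 12, 7]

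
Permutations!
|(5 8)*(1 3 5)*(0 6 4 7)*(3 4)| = 8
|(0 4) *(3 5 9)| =|(0 4)(3 5 9)| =6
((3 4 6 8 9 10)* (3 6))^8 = (10)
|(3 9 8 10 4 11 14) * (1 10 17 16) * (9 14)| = |(1 10 4 11 9 8 17 16)(3 14)| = 8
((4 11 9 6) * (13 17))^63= ((4 11 9 6)(13 17))^63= (4 6 9 11)(13 17)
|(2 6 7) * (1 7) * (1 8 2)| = |(1 7)(2 6 8)| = 6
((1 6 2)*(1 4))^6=((1 6 2 4))^6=(1 2)(4 6)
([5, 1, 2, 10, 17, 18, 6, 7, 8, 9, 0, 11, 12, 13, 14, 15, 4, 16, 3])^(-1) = [10, 1, 2, 18, 16, 0, 6, 7, 8, 9, 3, 11, 12, 13, 14, 15, 17, 4, 5]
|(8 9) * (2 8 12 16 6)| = 6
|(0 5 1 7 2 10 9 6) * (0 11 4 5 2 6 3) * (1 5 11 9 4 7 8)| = |(0 2 10 4 11 7 6 9 3)(1 8)| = 18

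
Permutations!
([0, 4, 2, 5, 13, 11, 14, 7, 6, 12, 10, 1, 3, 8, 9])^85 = (1 3 14 13 11 12 6 4 5 9 8)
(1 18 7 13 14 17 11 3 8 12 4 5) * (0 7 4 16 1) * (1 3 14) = [7, 18, 2, 8, 5, 0, 6, 13, 12, 9, 10, 14, 16, 1, 17, 15, 3, 11, 4] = (0 7 13 1 18 4 5)(3 8 12 16)(11 14 17)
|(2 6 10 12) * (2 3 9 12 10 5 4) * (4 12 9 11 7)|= 8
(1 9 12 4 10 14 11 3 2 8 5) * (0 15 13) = (0 15 13)(1 9 12 4 10 14 11 3 2 8 5) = [15, 9, 8, 2, 10, 1, 6, 7, 5, 12, 14, 3, 4, 0, 11, 13]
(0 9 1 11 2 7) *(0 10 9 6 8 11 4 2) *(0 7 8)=(0 6)(1 4 2 8 11 7 10 9)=[6, 4, 8, 3, 2, 5, 0, 10, 11, 1, 9, 7]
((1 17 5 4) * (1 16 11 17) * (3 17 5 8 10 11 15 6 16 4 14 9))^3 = (3 10 14 17 11 9 8 5)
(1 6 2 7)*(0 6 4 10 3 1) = (0 6 2 7)(1 4 10 3) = [6, 4, 7, 1, 10, 5, 2, 0, 8, 9, 3]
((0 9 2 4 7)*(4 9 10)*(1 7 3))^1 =((0 10 4 3 1 7)(2 9))^1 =(0 10 4 3 1 7)(2 9)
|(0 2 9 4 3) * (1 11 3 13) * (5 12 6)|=24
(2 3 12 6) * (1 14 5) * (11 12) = (1 14 5)(2 3 11 12 6) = [0, 14, 3, 11, 4, 1, 2, 7, 8, 9, 10, 12, 6, 13, 5]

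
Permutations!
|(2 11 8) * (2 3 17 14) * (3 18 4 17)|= 7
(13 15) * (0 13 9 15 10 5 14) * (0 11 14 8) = (0 13 10 5 8)(9 15)(11 14) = [13, 1, 2, 3, 4, 8, 6, 7, 0, 15, 5, 14, 12, 10, 11, 9]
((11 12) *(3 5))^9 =((3 5)(11 12))^9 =(3 5)(11 12)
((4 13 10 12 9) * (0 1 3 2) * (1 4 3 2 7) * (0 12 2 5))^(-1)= (0 5 1 7 3 9 12 2 10 13 4)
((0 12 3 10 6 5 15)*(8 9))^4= (0 6 12 5 3 15 10)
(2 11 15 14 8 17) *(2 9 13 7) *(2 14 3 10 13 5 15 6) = (2 11 6)(3 10 13 7 14 8 17 9 5 15) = [0, 1, 11, 10, 4, 15, 2, 14, 17, 5, 13, 6, 12, 7, 8, 3, 16, 9]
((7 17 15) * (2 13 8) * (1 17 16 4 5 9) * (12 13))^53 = (1 4 15 9 16 17 5 7)(2 12 13 8)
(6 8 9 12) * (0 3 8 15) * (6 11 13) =(0 3 8 9 12 11 13 6 15) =[3, 1, 2, 8, 4, 5, 15, 7, 9, 12, 10, 13, 11, 6, 14, 0]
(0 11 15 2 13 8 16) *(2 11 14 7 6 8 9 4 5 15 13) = (0 14 7 6 8 16)(4 5 15 11 13 9) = [14, 1, 2, 3, 5, 15, 8, 6, 16, 4, 10, 13, 12, 9, 7, 11, 0]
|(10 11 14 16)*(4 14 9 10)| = |(4 14 16)(9 10 11)| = 3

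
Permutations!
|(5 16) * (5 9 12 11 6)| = |(5 16 9 12 11 6)| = 6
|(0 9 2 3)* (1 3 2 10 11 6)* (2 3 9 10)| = 8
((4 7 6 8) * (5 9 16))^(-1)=(4 8 6 7)(5 16 9)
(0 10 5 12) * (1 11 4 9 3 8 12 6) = (0 10 5 6 1 11 4 9 3 8 12) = [10, 11, 2, 8, 9, 6, 1, 7, 12, 3, 5, 4, 0]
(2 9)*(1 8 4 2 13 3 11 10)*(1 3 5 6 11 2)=[0, 8, 9, 2, 1, 6, 11, 7, 4, 13, 3, 10, 12, 5]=(1 8 4)(2 9 13 5 6 11 10 3)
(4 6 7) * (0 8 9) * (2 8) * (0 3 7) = (0 2 8 9 3 7 4 6) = [2, 1, 8, 7, 6, 5, 0, 4, 9, 3]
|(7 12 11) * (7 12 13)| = 2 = |(7 13)(11 12)|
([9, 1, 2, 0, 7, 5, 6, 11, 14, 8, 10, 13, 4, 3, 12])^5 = [4, 1, 2, 12, 0, 5, 6, 9, 11, 7, 10, 8, 3, 14, 13]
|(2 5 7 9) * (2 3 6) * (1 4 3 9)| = 7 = |(9)(1 4 3 6 2 5 7)|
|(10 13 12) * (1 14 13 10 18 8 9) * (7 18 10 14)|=20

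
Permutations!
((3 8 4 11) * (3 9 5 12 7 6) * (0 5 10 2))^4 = (0 6 11)(2 7 4)(3 9 5)(8 10 12)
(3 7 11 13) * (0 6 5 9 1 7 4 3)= (0 6 5 9 1 7 11 13)(3 4)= [6, 7, 2, 4, 3, 9, 5, 11, 8, 1, 10, 13, 12, 0]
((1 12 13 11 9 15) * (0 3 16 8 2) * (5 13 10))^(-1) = (0 2 8 16 3)(1 15 9 11 13 5 10 12)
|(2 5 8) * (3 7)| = 6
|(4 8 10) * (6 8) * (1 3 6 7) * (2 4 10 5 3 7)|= |(10)(1 7)(2 4)(3 6 8 5)|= 4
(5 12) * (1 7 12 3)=[0, 7, 2, 1, 4, 3, 6, 12, 8, 9, 10, 11, 5]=(1 7 12 5 3)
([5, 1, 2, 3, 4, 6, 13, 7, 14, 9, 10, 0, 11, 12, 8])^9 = [13, 1, 2, 3, 4, 12, 11, 7, 14, 9, 10, 6, 5, 0, 8]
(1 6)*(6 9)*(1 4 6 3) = (1 9 3)(4 6) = [0, 9, 2, 1, 6, 5, 4, 7, 8, 3]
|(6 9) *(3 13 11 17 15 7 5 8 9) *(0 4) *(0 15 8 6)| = 12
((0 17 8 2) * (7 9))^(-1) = (0 2 8 17)(7 9)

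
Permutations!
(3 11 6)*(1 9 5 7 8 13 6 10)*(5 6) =(1 9 6 3 11 10)(5 7 8 13) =[0, 9, 2, 11, 4, 7, 3, 8, 13, 6, 1, 10, 12, 5]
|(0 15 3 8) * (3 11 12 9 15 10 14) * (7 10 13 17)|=|(0 13 17 7 10 14 3 8)(9 15 11 12)|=8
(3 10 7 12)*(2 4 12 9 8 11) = (2 4 12 3 10 7 9 8 11) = [0, 1, 4, 10, 12, 5, 6, 9, 11, 8, 7, 2, 3]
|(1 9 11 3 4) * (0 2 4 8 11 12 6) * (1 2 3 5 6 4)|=|(0 3 8 11 5 6)(1 9 12 4 2)|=30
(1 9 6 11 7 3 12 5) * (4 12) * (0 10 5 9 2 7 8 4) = (0 10 5 1 2 7 3)(4 12 9 6 11 8) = [10, 2, 7, 0, 12, 1, 11, 3, 4, 6, 5, 8, 9]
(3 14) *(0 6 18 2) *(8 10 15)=[6, 1, 0, 14, 4, 5, 18, 7, 10, 9, 15, 11, 12, 13, 3, 8, 16, 17, 2]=(0 6 18 2)(3 14)(8 10 15)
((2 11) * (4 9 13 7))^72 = (13)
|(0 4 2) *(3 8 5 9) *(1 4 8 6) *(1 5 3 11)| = 10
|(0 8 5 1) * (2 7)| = |(0 8 5 1)(2 7)| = 4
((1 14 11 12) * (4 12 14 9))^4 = (14)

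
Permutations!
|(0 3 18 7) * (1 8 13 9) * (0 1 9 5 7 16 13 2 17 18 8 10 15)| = 13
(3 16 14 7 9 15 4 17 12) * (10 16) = (3 10 16 14 7 9 15 4 17 12) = [0, 1, 2, 10, 17, 5, 6, 9, 8, 15, 16, 11, 3, 13, 7, 4, 14, 12]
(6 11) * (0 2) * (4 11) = [2, 1, 0, 3, 11, 5, 4, 7, 8, 9, 10, 6] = (0 2)(4 11 6)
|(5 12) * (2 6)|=|(2 6)(5 12)|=2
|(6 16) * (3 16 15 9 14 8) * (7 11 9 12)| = 10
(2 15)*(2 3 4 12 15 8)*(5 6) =(2 8)(3 4 12 15)(5 6) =[0, 1, 8, 4, 12, 6, 5, 7, 2, 9, 10, 11, 15, 13, 14, 3]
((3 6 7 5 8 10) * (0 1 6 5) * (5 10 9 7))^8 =(10)(0 1 6 5 8 9 7)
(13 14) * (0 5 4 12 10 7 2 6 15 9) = (0 5 4 12 10 7 2 6 15 9)(13 14) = [5, 1, 6, 3, 12, 4, 15, 2, 8, 0, 7, 11, 10, 14, 13, 9]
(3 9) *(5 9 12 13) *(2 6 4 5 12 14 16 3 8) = (2 6 4 5 9 8)(3 14 16)(12 13) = [0, 1, 6, 14, 5, 9, 4, 7, 2, 8, 10, 11, 13, 12, 16, 15, 3]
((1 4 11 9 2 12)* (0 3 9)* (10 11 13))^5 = (0 1)(2 10)(3 4)(9 13)(11 12)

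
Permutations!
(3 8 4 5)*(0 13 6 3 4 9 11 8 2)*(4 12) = [13, 1, 0, 2, 5, 12, 3, 7, 9, 11, 10, 8, 4, 6] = (0 13 6 3 2)(4 5 12)(8 9 11)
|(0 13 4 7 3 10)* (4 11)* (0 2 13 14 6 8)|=|(0 14 6 8)(2 13 11 4 7 3 10)|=28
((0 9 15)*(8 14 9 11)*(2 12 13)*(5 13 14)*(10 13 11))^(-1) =(0 15 9 14 12 2 13 10)(5 8 11)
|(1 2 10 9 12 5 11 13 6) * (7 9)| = |(1 2 10 7 9 12 5 11 13 6)| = 10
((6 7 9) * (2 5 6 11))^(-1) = (2 11 9 7 6 5)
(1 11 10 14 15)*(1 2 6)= (1 11 10 14 15 2 6)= [0, 11, 6, 3, 4, 5, 1, 7, 8, 9, 14, 10, 12, 13, 15, 2]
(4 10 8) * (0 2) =[2, 1, 0, 3, 10, 5, 6, 7, 4, 9, 8] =(0 2)(4 10 8)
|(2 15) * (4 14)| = 2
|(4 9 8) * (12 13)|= 6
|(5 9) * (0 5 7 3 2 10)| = 7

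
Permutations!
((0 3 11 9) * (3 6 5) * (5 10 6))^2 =(0 3 9 5 11)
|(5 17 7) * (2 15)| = |(2 15)(5 17 7)| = 6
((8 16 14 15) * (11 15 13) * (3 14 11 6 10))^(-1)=(3 10 6 13 14)(8 15 11 16)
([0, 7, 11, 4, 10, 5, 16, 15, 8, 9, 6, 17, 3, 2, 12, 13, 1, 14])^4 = (1 2 12 6 15 17 4)(3 16 13 14 10 7 11)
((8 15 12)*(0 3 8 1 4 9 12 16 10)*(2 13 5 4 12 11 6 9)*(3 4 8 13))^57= (0 15 13 4 16 5 2 10 8 3)(1 12)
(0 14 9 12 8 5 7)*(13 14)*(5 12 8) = (0 13 14 9 8 12 5 7) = [13, 1, 2, 3, 4, 7, 6, 0, 12, 8, 10, 11, 5, 14, 9]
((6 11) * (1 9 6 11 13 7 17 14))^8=((1 9 6 13 7 17 14))^8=(1 9 6 13 7 17 14)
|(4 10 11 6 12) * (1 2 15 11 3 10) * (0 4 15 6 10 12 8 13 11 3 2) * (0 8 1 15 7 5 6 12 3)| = 30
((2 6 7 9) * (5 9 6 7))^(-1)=(2 9 5 6 7)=((2 7 6 5 9))^(-1)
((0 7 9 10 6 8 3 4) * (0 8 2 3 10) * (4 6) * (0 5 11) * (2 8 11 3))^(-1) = ((0 7 9 5 3 6 8 10 4 11))^(-1) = (0 11 4 10 8 6 3 5 9 7)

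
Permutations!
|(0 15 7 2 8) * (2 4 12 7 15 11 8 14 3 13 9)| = 15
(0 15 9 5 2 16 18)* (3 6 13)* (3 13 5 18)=(0 15 9 18)(2 16 3 6 5)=[15, 1, 16, 6, 4, 2, 5, 7, 8, 18, 10, 11, 12, 13, 14, 9, 3, 17, 0]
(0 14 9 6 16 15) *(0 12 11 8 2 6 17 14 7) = (0 7)(2 6 16 15 12 11 8)(9 17 14) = [7, 1, 6, 3, 4, 5, 16, 0, 2, 17, 10, 8, 11, 13, 9, 12, 15, 14]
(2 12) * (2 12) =(12) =[0, 1, 2, 3, 4, 5, 6, 7, 8, 9, 10, 11, 12]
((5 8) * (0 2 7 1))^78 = (8)(0 7)(1 2)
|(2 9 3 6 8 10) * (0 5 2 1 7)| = 10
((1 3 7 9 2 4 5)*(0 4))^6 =((0 4 5 1 3 7 9 2))^6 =(0 9 3 5)(1 4 2 7)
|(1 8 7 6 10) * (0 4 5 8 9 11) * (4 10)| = 5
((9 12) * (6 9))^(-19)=(6 12 9)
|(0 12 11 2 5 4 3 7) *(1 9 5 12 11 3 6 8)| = |(0 11 2 12 3 7)(1 9 5 4 6 8)| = 6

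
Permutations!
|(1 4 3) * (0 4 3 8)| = 6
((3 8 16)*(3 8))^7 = (8 16)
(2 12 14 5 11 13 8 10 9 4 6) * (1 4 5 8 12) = (1 4 6 2)(5 11 13 12 14 8 10 9) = [0, 4, 1, 3, 6, 11, 2, 7, 10, 5, 9, 13, 14, 12, 8]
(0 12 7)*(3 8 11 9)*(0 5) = [12, 1, 2, 8, 4, 0, 6, 5, 11, 3, 10, 9, 7] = (0 12 7 5)(3 8 11 9)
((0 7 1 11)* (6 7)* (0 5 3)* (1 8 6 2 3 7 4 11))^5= ((0 2 3)(4 11 5 7 8 6))^5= (0 3 2)(4 6 8 7 5 11)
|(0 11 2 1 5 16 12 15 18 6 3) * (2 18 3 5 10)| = 9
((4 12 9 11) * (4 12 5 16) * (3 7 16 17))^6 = (17)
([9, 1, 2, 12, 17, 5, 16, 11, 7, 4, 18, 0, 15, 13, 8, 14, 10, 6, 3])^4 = [6, 1, 2, 8, 10, 5, 3, 4, 9, 16, 15, 17, 7, 13, 0, 11, 12, 18, 14]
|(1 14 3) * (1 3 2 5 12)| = 5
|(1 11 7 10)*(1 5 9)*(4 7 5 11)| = |(1 4 7 10 11 5 9)| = 7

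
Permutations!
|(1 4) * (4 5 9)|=4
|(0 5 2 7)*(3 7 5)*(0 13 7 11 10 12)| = |(0 3 11 10 12)(2 5)(7 13)| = 10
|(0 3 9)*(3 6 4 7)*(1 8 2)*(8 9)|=9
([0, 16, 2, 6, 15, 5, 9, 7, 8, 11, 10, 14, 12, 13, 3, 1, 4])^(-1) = [0, 15, 2, 14, 16, 5, 3, 7, 8, 6, 10, 9, 12, 13, 11, 4, 1]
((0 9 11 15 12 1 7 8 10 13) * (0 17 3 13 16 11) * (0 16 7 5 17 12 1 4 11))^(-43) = (0 16 9)(1 17 13 4 15 5 3 12 11)(7 10 8)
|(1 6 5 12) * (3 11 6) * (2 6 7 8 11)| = 6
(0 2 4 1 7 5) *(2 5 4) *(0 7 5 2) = (0 2)(1 5 7 4) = [2, 5, 0, 3, 1, 7, 6, 4]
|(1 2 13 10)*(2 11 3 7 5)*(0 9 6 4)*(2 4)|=|(0 9 6 2 13 10 1 11 3 7 5 4)|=12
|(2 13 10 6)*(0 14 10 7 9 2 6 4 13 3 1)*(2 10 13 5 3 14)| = 11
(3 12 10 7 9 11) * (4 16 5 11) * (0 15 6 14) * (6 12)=[15, 1, 2, 6, 16, 11, 14, 9, 8, 4, 7, 3, 10, 13, 0, 12, 5]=(0 15 12 10 7 9 4 16 5 11 3 6 14)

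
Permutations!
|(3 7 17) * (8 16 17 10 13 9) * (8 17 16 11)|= 6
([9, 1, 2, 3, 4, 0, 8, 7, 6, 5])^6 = [0, 1, 2, 3, 4, 5, 6, 7, 8, 9]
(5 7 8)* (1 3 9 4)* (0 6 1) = (0 6 1 3 9 4)(5 7 8) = [6, 3, 2, 9, 0, 7, 1, 8, 5, 4]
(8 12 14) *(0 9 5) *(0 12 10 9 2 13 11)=(0 2 13 11)(5 12 14 8 10 9)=[2, 1, 13, 3, 4, 12, 6, 7, 10, 5, 9, 0, 14, 11, 8]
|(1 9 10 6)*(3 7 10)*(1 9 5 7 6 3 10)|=|(1 5 7)(3 6 9 10)|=12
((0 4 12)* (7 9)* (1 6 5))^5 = ((0 4 12)(1 6 5)(7 9))^5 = (0 12 4)(1 5 6)(7 9)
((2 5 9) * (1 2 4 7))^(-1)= (1 7 4 9 5 2)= ((1 2 5 9 4 7))^(-1)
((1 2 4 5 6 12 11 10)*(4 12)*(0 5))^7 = (0 4 6 5)(1 12 10 2 11)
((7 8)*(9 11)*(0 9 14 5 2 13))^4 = (0 5 9 2 11 13 14)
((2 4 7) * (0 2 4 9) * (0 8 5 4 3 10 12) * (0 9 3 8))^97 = ((0 2 3 10 12 9)(4 7 8 5))^97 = (0 2 3 10 12 9)(4 7 8 5)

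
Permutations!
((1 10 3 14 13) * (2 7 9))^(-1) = ((1 10 3 14 13)(2 7 9))^(-1) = (1 13 14 3 10)(2 9 7)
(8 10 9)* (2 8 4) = (2 8 10 9 4) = [0, 1, 8, 3, 2, 5, 6, 7, 10, 4, 9]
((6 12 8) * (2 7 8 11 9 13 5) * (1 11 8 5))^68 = ((1 11 9 13)(2 7 5)(6 12 8))^68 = (13)(2 5 7)(6 8 12)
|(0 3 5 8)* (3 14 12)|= |(0 14 12 3 5 8)|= 6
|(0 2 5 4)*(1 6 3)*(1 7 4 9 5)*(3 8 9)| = 10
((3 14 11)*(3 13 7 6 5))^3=((3 14 11 13 7 6 5))^3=(3 13 5 11 6 14 7)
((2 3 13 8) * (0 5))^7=(0 5)(2 8 13 3)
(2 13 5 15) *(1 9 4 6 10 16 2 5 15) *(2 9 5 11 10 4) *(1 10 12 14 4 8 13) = (1 5 10 16 9 2)(4 6 8 13 15 11 12 14) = [0, 5, 1, 3, 6, 10, 8, 7, 13, 2, 16, 12, 14, 15, 4, 11, 9]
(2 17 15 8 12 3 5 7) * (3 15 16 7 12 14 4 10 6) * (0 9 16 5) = (0 9 16 7 2 17 5 12 15 8 14 4 10 6 3) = [9, 1, 17, 0, 10, 12, 3, 2, 14, 16, 6, 11, 15, 13, 4, 8, 7, 5]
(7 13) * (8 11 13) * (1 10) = [0, 10, 2, 3, 4, 5, 6, 8, 11, 9, 1, 13, 12, 7] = (1 10)(7 8 11 13)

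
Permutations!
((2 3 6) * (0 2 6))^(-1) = (6)(0 3 2)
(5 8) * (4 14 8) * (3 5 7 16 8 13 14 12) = (3 5 4 12)(7 16 8)(13 14) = [0, 1, 2, 5, 12, 4, 6, 16, 7, 9, 10, 11, 3, 14, 13, 15, 8]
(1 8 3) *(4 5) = (1 8 3)(4 5) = [0, 8, 2, 1, 5, 4, 6, 7, 3]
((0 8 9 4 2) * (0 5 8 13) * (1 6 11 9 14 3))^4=(1 4 14 11 5)(2 3 9 8 6)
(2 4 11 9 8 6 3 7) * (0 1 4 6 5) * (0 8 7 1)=(1 4 11 9 7 2 6 3)(5 8)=[0, 4, 6, 1, 11, 8, 3, 2, 5, 7, 10, 9]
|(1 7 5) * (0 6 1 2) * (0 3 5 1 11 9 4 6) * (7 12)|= |(1 12 7)(2 3 5)(4 6 11 9)|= 12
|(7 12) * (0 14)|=|(0 14)(7 12)|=2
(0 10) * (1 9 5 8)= (0 10)(1 9 5 8)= [10, 9, 2, 3, 4, 8, 6, 7, 1, 5, 0]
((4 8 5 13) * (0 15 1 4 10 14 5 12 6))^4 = ((0 15 1 4 8 12 6)(5 13 10 14))^4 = (0 8 15 12 1 6 4)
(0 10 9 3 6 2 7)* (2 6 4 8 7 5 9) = (0 10 2 5 9 3 4 8 7) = [10, 1, 5, 4, 8, 9, 6, 0, 7, 3, 2]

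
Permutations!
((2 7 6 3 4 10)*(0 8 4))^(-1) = (0 3 6 7 2 10 4 8)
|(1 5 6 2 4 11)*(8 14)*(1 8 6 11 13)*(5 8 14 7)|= |(1 8 7 5 11 14 6 2 4 13)|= 10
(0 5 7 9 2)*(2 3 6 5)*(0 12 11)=(0 2 12 11)(3 6 5 7 9)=[2, 1, 12, 6, 4, 7, 5, 9, 8, 3, 10, 0, 11]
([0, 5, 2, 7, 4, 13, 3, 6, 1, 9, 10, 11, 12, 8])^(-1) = (1 8 13 5)(3 6 7)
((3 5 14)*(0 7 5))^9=(0 3 14 5 7)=((0 7 5 14 3))^9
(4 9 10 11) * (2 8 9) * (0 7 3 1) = (0 7 3 1)(2 8 9 10 11 4) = [7, 0, 8, 1, 2, 5, 6, 3, 9, 10, 11, 4]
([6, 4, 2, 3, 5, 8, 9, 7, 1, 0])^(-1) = [9, 8, 2, 3, 1, 4, 0, 7, 5, 6]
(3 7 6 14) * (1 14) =(1 14 3 7 6) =[0, 14, 2, 7, 4, 5, 1, 6, 8, 9, 10, 11, 12, 13, 3]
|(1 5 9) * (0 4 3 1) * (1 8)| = |(0 4 3 8 1 5 9)| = 7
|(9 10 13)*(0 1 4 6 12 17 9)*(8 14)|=|(0 1 4 6 12 17 9 10 13)(8 14)|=18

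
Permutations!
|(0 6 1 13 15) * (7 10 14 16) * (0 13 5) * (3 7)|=20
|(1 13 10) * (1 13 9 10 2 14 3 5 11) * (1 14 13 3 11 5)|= |(1 9 10 3)(2 13)(11 14)|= 4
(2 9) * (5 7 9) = (2 5 7 9) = [0, 1, 5, 3, 4, 7, 6, 9, 8, 2]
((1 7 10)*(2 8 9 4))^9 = ((1 7 10)(2 8 9 4))^9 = (10)(2 8 9 4)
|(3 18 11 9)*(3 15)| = |(3 18 11 9 15)| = 5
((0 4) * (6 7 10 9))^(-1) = ((0 4)(6 7 10 9))^(-1) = (0 4)(6 9 10 7)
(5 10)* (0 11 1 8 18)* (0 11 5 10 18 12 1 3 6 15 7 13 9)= (0 5 18 11 3 6 15 7 13 9)(1 8 12)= [5, 8, 2, 6, 4, 18, 15, 13, 12, 0, 10, 3, 1, 9, 14, 7, 16, 17, 11]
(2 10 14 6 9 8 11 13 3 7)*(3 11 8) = (2 10 14 6 9 3 7)(11 13) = [0, 1, 10, 7, 4, 5, 9, 2, 8, 3, 14, 13, 12, 11, 6]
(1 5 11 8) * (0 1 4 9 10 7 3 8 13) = (0 1 5 11 13)(3 8 4 9 10 7) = [1, 5, 2, 8, 9, 11, 6, 3, 4, 10, 7, 13, 12, 0]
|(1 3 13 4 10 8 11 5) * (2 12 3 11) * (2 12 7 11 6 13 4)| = |(1 6 13 2 7 11 5)(3 4 10 8 12)| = 35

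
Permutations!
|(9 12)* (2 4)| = 2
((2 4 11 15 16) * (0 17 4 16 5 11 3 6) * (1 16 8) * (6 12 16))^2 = ((0 17 4 3 12 16 2 8 1 6)(5 11 15))^2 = (0 4 12 2 1)(3 16 8 6 17)(5 15 11)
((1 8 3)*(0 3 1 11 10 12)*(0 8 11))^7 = ((0 3)(1 11 10 12 8))^7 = (0 3)(1 10 8 11 12)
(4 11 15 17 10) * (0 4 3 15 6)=(0 4 11 6)(3 15 17 10)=[4, 1, 2, 15, 11, 5, 0, 7, 8, 9, 3, 6, 12, 13, 14, 17, 16, 10]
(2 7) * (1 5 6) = (1 5 6)(2 7) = [0, 5, 7, 3, 4, 6, 1, 2]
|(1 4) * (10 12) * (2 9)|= |(1 4)(2 9)(10 12)|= 2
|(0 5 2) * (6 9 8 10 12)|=15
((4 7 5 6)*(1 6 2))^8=(1 4 5)(2 6 7)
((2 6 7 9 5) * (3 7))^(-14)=(2 9 3)(5 7 6)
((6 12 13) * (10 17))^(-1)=((6 12 13)(10 17))^(-1)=(6 13 12)(10 17)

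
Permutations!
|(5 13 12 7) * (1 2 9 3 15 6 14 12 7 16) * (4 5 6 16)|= 42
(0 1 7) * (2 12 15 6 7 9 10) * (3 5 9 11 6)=(0 1 11 6 7)(2 12 15 3 5 9 10)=[1, 11, 12, 5, 4, 9, 7, 0, 8, 10, 2, 6, 15, 13, 14, 3]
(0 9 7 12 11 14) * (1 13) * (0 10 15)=[9, 13, 2, 3, 4, 5, 6, 12, 8, 7, 15, 14, 11, 1, 10, 0]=(0 9 7 12 11 14 10 15)(1 13)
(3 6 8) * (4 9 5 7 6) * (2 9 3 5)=(2 9)(3 4)(5 7 6 8)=[0, 1, 9, 4, 3, 7, 8, 6, 5, 2]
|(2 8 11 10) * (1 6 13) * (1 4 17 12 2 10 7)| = 10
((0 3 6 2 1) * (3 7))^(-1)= (0 1 2 6 3 7)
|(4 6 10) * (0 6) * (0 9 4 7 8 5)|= 6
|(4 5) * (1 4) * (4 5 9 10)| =6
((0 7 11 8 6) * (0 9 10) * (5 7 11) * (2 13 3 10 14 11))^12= (0 13 10 2 3)(6 14 8 9 11)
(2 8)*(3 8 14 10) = (2 14 10 3 8) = [0, 1, 14, 8, 4, 5, 6, 7, 2, 9, 3, 11, 12, 13, 10]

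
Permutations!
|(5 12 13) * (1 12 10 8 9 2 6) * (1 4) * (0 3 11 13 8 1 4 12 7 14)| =45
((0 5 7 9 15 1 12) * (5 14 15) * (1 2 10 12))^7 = (0 14 15 2 10 12)(5 7 9)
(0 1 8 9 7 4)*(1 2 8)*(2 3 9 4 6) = (0 3 9 7 6 2 8 4) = [3, 1, 8, 9, 0, 5, 2, 6, 4, 7]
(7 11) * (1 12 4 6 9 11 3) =(1 12 4 6 9 11 7 3) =[0, 12, 2, 1, 6, 5, 9, 3, 8, 11, 10, 7, 4]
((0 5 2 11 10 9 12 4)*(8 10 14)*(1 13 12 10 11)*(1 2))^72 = (14)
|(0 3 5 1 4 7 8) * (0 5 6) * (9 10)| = |(0 3 6)(1 4 7 8 5)(9 10)| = 30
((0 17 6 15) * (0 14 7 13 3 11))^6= (0 13 15)(3 14 17)(6 11 7)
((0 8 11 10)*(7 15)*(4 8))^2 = ((0 4 8 11 10)(7 15))^2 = (15)(0 8 10 4 11)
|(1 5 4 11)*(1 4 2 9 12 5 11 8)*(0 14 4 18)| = 28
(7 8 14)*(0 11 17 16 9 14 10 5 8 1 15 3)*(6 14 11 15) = (0 15 3)(1 6 14 7)(5 8 10)(9 11 17 16) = [15, 6, 2, 0, 4, 8, 14, 1, 10, 11, 5, 17, 12, 13, 7, 3, 9, 16]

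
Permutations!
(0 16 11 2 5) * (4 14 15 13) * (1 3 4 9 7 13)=(0 16 11 2 5)(1 3 4 14 15)(7 13 9)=[16, 3, 5, 4, 14, 0, 6, 13, 8, 7, 10, 2, 12, 9, 15, 1, 11]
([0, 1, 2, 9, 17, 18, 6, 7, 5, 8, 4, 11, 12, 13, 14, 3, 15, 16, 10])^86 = (3 4 8 16 18)(5 15 10 9 17)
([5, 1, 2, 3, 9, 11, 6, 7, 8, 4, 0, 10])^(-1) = (0 10 11 5)(4 9)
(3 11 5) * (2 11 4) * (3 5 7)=(2 11 7 3 4)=[0, 1, 11, 4, 2, 5, 6, 3, 8, 9, 10, 7]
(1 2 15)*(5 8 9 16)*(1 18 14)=(1 2 15 18 14)(5 8 9 16)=[0, 2, 15, 3, 4, 8, 6, 7, 9, 16, 10, 11, 12, 13, 1, 18, 5, 17, 14]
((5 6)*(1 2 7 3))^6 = (1 7)(2 3)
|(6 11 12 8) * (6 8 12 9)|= |(12)(6 11 9)|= 3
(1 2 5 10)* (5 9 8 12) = (1 2 9 8 12 5 10) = [0, 2, 9, 3, 4, 10, 6, 7, 12, 8, 1, 11, 5]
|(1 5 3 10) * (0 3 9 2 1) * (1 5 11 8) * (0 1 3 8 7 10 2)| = 12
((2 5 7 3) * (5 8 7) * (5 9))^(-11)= ((2 8 7 3)(5 9))^(-11)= (2 8 7 3)(5 9)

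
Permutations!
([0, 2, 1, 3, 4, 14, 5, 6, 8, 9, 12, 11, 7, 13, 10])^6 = (14)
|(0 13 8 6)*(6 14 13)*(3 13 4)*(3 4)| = 4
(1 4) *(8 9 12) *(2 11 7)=[0, 4, 11, 3, 1, 5, 6, 2, 9, 12, 10, 7, 8]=(1 4)(2 11 7)(8 9 12)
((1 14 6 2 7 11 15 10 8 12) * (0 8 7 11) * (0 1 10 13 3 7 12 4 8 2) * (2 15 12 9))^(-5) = ((0 15 13 3 7 1 14 6)(2 11 12 10 9)(4 8))^(-5) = (0 3 14 15 7 6 13 1)(4 8)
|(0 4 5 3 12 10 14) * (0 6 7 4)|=8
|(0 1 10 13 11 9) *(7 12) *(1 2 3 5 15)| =10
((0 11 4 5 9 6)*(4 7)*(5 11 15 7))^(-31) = ((0 15 7 4 11 5 9 6))^(-31) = (0 15 7 4 11 5 9 6)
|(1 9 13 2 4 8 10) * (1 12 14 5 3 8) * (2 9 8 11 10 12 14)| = |(1 8 12 2 4)(3 11 10 14 5)(9 13)| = 10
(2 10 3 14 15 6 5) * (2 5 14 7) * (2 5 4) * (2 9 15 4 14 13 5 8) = [0, 1, 10, 7, 9, 14, 13, 8, 2, 15, 3, 11, 12, 5, 4, 6] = (2 10 3 7 8)(4 9 15 6 13 5 14)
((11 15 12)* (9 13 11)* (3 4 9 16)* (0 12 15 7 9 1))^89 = ((0 12 16 3 4 1)(7 9 13 11))^89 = (0 1 4 3 16 12)(7 9 13 11)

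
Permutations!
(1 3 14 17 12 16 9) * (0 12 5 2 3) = (0 12 16 9 1)(2 3 14 17 5) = [12, 0, 3, 14, 4, 2, 6, 7, 8, 1, 10, 11, 16, 13, 17, 15, 9, 5]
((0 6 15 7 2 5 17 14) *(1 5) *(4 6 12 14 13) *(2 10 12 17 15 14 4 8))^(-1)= (0 14 6 4 12 10 7 15 5 1 2 8 13 17)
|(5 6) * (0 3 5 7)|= 5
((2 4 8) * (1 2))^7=(1 8 4 2)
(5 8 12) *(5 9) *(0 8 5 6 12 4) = (0 8 4)(6 12 9) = [8, 1, 2, 3, 0, 5, 12, 7, 4, 6, 10, 11, 9]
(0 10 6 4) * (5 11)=(0 10 6 4)(5 11)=[10, 1, 2, 3, 0, 11, 4, 7, 8, 9, 6, 5]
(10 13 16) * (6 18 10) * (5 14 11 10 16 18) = (5 14 11 10 13 18 16 6) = [0, 1, 2, 3, 4, 14, 5, 7, 8, 9, 13, 10, 12, 18, 11, 15, 6, 17, 16]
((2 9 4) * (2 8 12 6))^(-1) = (2 6 12 8 4 9)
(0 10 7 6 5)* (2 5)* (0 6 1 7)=(0 10)(1 7)(2 5 6)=[10, 7, 5, 3, 4, 6, 2, 1, 8, 9, 0]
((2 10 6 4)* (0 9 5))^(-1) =(0 5 9)(2 4 6 10)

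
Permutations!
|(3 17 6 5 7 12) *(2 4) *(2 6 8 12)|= 20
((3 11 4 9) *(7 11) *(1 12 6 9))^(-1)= (1 4 11 7 3 9 6 12)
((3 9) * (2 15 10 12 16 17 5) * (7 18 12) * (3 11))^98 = (2 5 17 16 12 18 7 10 15)(3 11 9)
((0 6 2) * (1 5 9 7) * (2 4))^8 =(9)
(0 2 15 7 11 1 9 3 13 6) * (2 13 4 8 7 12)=(0 13 6)(1 9 3 4 8 7 11)(2 15 12)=[13, 9, 15, 4, 8, 5, 0, 11, 7, 3, 10, 1, 2, 6, 14, 12]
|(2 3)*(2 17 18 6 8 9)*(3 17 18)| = 7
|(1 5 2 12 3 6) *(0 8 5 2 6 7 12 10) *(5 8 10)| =|(0 10)(1 2 5 6)(3 7 12)| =12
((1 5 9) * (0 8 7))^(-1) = (0 7 8)(1 9 5)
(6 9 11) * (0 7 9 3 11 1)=[7, 0, 2, 11, 4, 5, 3, 9, 8, 1, 10, 6]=(0 7 9 1)(3 11 6)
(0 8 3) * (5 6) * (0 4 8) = (3 4 8)(5 6) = [0, 1, 2, 4, 8, 6, 5, 7, 3]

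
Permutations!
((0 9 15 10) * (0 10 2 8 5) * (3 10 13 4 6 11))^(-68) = (0 8 15)(2 9 5)(3 6 13)(4 10 11)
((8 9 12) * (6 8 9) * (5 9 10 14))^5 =(14)(6 8)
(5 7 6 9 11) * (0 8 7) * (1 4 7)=(0 8 1 4 7 6 9 11 5)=[8, 4, 2, 3, 7, 0, 9, 6, 1, 11, 10, 5]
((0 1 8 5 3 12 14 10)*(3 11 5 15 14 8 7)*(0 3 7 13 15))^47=(0 13 14 3 8 1 15 10 12)(5 11)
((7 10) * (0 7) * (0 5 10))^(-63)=(0 7)(5 10)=((0 7)(5 10))^(-63)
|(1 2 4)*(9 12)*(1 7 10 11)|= 6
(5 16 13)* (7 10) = [0, 1, 2, 3, 4, 16, 6, 10, 8, 9, 7, 11, 12, 5, 14, 15, 13] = (5 16 13)(7 10)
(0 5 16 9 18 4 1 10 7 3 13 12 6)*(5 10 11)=(0 10 7 3 13 12 6)(1 11 5 16 9 18 4)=[10, 11, 2, 13, 1, 16, 0, 3, 8, 18, 7, 5, 6, 12, 14, 15, 9, 17, 4]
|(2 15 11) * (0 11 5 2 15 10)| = |(0 11 15 5 2 10)| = 6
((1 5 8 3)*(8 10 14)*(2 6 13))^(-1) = ((1 5 10 14 8 3)(2 6 13))^(-1) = (1 3 8 14 10 5)(2 13 6)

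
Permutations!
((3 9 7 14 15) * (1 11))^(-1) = ((1 11)(3 9 7 14 15))^(-1) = (1 11)(3 15 14 7 9)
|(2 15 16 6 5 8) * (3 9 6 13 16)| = 14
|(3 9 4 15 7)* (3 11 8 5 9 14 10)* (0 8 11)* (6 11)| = 42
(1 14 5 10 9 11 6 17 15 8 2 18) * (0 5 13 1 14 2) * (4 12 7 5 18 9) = (0 18 14 13 1 2 9 11 6 17 15 8)(4 12 7 5 10) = [18, 2, 9, 3, 12, 10, 17, 5, 0, 11, 4, 6, 7, 1, 13, 8, 16, 15, 14]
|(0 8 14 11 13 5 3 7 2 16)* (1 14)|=11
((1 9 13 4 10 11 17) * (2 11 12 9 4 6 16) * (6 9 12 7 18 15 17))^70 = ((1 4 10 7 18 15 17)(2 11 6 16)(9 13))^70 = (18)(2 6)(11 16)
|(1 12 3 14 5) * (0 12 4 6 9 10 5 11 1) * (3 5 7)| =|(0 12 5)(1 4 6 9 10 7 3 14 11)| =9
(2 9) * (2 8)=(2 9 8)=[0, 1, 9, 3, 4, 5, 6, 7, 2, 8]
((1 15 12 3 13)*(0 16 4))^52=((0 16 4)(1 15 12 3 13))^52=(0 16 4)(1 12 13 15 3)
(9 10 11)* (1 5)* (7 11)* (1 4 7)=(1 5 4 7 11 9 10)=[0, 5, 2, 3, 7, 4, 6, 11, 8, 10, 1, 9]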